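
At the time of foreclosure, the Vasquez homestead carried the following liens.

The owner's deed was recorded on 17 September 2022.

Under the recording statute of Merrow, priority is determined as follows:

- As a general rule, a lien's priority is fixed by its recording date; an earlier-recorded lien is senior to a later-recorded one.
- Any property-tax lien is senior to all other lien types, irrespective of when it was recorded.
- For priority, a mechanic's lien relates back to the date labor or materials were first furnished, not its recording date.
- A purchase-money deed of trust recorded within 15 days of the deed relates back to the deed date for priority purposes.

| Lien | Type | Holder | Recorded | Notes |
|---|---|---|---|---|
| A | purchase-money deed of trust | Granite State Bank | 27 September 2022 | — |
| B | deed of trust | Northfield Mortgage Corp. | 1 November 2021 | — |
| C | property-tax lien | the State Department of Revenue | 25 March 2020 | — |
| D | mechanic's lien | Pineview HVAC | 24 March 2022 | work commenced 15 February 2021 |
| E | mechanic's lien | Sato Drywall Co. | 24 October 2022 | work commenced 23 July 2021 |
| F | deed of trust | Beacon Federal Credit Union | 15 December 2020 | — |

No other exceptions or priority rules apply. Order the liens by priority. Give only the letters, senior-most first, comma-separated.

C, F, D, E, B, A

Adjusting effective dates: A was recorded within the 15-day window, so its effective date is the deed date 17 September 2022; D relates back to 15 February 2021 (work commenced); E relates back to 23 July 2021 (work commenced).
C is a property-tax lien, so it outranks all other liens regardless of date.
Ordering the rest by effective date: F (15 December 2020), D (15 February 2021), E (23 July 2021), B (1 November 2021), A (17 September 2022).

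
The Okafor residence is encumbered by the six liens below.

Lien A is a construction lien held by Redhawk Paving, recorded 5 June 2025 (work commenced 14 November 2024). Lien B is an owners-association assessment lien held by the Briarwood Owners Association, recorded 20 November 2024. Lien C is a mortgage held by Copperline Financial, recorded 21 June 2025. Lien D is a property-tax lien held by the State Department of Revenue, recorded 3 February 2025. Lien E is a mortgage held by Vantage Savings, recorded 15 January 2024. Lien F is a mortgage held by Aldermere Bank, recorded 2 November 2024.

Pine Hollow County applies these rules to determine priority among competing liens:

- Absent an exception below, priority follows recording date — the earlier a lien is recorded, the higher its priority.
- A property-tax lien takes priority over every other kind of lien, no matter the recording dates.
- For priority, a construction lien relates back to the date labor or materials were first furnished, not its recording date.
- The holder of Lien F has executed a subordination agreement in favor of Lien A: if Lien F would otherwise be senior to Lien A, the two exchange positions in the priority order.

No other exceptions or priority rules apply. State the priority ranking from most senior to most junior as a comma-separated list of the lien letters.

D, E, A, F, B, C

Adjusting effective dates: A relates back to 14 November 2024 (work commenced).
As a property-tax lien, D is senior to every other lien.
The other liens, earliest effective date first: E (15 January 2024), F (2 November 2024), A (14 November 2024), B (20 November 2024), C (21 June 2025).
F is senior to A before the subordination, so the two trade places.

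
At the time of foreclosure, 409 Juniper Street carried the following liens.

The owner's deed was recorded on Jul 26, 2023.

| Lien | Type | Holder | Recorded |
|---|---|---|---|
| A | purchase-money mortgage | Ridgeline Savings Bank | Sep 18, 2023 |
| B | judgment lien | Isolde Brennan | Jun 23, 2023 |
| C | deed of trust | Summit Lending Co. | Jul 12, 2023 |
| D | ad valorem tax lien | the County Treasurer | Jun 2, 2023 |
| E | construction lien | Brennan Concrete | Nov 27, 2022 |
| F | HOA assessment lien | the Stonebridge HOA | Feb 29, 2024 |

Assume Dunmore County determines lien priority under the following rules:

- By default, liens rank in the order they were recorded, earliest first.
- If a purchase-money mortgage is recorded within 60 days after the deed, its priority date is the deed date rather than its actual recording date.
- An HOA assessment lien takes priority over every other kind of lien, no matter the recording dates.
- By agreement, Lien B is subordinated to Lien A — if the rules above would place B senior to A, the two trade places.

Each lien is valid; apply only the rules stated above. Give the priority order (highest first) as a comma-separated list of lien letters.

F, E, D, A, C, B

Effective dates: A relates back to the deed date Jul 26, 2023.
F, as an HOA assessment lien, has superpriority and ranks first.
Among the remaining liens, by effective date: E (Nov 27, 2022), D (Jun 2, 2023), B (Jun 23, 2023), C (Jul 12, 2023), A (Jul 26, 2023).
The subordination applies — B was senior to A — so B and A swap.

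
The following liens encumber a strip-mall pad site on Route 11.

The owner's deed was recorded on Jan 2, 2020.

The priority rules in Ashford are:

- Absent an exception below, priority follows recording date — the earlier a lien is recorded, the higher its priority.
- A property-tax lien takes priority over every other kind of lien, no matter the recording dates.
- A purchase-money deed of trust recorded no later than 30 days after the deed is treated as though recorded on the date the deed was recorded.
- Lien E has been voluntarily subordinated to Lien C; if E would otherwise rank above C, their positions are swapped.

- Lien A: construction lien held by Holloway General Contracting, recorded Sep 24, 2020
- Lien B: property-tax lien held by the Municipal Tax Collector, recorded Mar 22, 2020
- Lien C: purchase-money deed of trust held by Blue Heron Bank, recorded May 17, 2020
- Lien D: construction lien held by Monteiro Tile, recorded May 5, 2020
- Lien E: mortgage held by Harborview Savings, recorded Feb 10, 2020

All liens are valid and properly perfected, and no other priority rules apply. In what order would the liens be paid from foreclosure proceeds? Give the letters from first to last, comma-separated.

B, C, D, E, A

Adjusting effective dates: C was recorded 136 days after the deed — beyond 30 days — so no relation-back applies.
B is a property-tax lien, so it outranks all other liens regardless of date.
Among the remaining liens, by effective date: E (Feb 10, 2020), D (May 5, 2020), C (May 17, 2020), A (Sep 24, 2020).
E would otherwise be senior to C, so under the subordination agreement E and C exchange positions.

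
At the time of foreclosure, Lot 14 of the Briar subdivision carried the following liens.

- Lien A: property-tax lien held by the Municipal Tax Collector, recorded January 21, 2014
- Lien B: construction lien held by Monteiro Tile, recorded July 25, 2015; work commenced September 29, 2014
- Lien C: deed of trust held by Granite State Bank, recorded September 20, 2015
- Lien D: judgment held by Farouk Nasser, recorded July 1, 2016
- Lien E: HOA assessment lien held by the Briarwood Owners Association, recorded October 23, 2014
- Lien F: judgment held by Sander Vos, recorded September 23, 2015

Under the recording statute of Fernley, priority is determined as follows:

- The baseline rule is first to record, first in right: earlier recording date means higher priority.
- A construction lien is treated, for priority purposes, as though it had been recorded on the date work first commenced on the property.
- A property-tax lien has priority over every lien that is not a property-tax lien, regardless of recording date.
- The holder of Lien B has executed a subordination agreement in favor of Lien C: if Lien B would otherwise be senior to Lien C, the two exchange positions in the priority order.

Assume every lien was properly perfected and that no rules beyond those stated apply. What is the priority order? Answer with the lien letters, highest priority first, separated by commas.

First, effective dates: B's effective date is September 29, 2014, when work began.
A, as a property-tax lien, has superpriority and ranks first.
Among the remaining liens, by effective date: B (September 29, 2014), E (October 23, 2014), C (September 20, 2015), F (September 23, 2015), D (July 1, 2016).
Because B would otherwise rank above C, the subordination swaps them.

A, C, E, B, F, D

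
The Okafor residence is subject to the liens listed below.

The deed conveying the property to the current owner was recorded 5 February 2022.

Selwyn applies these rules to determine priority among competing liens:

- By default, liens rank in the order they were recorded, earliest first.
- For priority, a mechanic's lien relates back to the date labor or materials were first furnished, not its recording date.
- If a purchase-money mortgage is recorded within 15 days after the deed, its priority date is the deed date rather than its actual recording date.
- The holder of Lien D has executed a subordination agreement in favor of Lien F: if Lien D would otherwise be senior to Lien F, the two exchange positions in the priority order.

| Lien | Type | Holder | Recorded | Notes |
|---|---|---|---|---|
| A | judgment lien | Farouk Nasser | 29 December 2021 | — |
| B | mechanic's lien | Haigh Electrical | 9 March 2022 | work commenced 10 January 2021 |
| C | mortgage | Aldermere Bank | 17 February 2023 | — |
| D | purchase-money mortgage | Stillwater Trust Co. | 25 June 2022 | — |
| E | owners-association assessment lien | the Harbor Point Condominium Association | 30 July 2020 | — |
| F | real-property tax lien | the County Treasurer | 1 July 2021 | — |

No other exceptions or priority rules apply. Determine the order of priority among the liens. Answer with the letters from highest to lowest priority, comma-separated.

Effective dates after the stated exceptions: B is treated as recorded 10 January 2021, the work-commencement date; D was recorded 140 days after the deed — beyond 15 days — so no relation-back applies.
Sorted by effective date: E (30 July 2020), B (10 January 2021), F (1 July 2021), A (29 December 2021), D (25 June 2022), C (17 February 2023).
D already ranks below F; the subordination has no effect.

E, B, F, A, D, C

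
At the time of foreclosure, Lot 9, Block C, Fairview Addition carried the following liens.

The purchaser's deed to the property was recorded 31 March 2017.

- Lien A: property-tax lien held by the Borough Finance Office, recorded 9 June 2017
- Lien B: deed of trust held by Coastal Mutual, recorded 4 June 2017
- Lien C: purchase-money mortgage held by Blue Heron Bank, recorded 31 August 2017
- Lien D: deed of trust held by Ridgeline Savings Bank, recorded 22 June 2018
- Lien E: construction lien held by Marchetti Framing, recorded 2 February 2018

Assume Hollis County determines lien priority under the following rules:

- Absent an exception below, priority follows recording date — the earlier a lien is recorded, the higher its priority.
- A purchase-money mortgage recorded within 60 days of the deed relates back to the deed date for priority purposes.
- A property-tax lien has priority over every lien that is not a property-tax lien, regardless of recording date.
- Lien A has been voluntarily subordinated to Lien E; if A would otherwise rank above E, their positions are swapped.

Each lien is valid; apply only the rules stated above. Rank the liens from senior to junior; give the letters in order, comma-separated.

E, B, C, A, D

First, effective dates: C was recorded 153 days after the deed — beyond 60 days — so no relation-back applies.
A, as a property-tax lien, has superpriority and ranks first.
Ordering the rest by effective date: B (4 June 2017), C (31 August 2017), E (2 February 2018), D (22 June 2018).
A would otherwise be senior to E, so under the subordination agreement A and E exchange positions.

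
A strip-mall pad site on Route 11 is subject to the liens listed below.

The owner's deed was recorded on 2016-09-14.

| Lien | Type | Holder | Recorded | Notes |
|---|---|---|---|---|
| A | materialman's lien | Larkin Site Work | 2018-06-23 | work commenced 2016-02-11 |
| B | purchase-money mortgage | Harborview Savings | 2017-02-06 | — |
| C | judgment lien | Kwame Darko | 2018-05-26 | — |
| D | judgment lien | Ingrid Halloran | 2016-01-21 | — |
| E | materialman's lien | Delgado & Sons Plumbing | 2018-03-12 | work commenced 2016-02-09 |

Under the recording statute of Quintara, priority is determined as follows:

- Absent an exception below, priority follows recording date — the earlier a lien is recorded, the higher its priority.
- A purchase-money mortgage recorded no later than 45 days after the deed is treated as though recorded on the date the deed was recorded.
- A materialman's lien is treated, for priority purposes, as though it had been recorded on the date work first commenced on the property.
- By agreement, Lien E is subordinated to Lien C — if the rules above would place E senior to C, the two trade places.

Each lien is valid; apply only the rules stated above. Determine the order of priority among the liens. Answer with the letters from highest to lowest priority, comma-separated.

D, C, A, B, E

Effective dates: A relates back to 2016-02-11 (work commenced); B was recorded 145 days after the deed — beyond 45 days — so no relation-back applies; E is treated as recorded 2016-02-09, the work-commencement date.
Ordering by effective date: D (2016-01-21), E (2016-02-09), A (2016-02-11), B (2017-02-06), C (2018-05-26).
E would otherwise be senior to C, so under the subordination agreement E and C exchange positions.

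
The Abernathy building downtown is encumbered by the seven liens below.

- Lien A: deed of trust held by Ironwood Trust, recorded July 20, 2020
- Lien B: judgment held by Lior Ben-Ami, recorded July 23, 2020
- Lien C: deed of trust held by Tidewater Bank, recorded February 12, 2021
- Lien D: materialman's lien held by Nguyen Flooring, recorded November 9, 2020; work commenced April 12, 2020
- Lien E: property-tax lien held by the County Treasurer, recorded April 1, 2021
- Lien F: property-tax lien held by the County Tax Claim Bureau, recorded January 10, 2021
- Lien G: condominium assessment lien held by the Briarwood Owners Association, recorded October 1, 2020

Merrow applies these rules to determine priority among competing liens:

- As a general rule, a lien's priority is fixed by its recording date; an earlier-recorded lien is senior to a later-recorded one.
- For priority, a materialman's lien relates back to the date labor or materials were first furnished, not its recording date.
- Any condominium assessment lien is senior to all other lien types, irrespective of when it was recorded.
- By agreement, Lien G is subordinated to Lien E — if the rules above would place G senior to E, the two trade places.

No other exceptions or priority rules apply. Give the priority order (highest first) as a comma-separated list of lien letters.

E, D, A, B, F, C, G

First, effective dates: D is treated as recorded April 12, 2020, the work-commencement date.
As a condominium assessment lien, G is senior to every other lien.
Remaining liens by effective date: D (April 12, 2020), A (July 20, 2020), B (July 23, 2020), F (January 10, 2021), C (February 12, 2021), E (April 1, 2021).
G is senior to E before the subordination, so the two trade places.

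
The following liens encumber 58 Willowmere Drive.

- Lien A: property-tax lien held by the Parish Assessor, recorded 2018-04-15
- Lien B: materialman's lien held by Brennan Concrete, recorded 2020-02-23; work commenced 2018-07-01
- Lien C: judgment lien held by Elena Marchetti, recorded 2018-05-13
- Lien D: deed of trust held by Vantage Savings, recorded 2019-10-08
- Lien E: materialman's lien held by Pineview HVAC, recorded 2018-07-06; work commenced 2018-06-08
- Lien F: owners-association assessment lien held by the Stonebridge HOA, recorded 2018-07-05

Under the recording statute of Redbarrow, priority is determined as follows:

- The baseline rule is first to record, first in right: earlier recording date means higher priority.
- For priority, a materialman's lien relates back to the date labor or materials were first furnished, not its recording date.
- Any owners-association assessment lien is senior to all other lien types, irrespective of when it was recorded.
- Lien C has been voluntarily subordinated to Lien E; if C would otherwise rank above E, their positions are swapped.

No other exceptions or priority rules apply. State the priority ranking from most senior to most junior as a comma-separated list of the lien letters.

Adjusting effective dates: B relates back to 2018-07-01 (work commenced); E's effective date is 2018-06-08, when work began.
F, as an owners-association assessment lien, has superpriority and ranks first.
Ordering the rest by effective date: A (2018-04-15), C (2018-05-13), E (2018-06-08), B (2018-07-01), D (2019-10-08).
Because C would otherwise rank above E, the subordination swaps them.

F, A, E, C, B, D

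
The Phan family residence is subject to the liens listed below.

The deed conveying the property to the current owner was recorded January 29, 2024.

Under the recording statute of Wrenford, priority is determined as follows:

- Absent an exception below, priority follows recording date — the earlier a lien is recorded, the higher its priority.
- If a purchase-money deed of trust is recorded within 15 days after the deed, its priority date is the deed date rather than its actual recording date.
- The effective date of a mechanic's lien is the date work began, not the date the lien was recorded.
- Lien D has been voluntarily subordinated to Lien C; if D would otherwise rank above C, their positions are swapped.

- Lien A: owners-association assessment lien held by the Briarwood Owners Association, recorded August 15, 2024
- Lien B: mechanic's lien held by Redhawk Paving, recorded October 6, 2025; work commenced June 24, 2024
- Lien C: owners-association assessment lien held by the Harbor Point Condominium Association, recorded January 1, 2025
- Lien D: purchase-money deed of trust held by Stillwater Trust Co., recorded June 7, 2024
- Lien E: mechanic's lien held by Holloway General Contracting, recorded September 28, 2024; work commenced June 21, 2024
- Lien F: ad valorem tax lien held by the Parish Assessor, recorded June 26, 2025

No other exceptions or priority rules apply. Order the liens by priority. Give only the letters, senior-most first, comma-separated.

First, effective dates: B relates back to June 24, 2024 (work commenced); D was recorded 130 days after the deed, outside the 15-day window, so it keeps its recording date; E is treated as recorded June 21, 2024, the work-commencement date.
Ordering by effective date: D (June 7, 2024), E (June 21, 2024), B (June 24, 2024), A (August 15, 2024), C (January 1, 2025), F (June 26, 2025).
The subordination applies — D was senior to C — so D and C swap.

C, E, B, A, D, F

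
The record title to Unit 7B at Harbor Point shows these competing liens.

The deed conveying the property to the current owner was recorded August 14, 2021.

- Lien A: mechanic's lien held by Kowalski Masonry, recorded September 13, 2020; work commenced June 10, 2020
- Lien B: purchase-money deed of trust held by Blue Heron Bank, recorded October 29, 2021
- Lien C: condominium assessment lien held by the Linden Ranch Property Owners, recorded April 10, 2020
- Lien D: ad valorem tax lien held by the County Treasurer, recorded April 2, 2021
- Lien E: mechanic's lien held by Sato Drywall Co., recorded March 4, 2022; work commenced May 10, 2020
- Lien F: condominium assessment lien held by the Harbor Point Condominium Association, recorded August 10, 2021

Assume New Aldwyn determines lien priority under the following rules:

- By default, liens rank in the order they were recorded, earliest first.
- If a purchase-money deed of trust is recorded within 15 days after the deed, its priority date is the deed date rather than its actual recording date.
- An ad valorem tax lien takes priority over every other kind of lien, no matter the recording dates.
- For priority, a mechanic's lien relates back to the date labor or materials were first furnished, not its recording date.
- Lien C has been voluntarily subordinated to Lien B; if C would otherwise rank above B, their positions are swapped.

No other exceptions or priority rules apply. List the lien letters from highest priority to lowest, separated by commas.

D, B, E, A, F, C

Effective dates after the stated exceptions: A's effective date is June 10, 2020, when work began; B was recorded 76 days after the deed, outside the 15-day window, so it keeps its recording date; E relates back to May 10, 2020 (work commenced).
D, as an ad valorem tax lien, has superpriority and ranks first.
Remaining liens by effective date: C (April 10, 2020), E (May 10, 2020), A (June 10, 2020), F (August 10, 2021), B (October 29, 2021).
Because C would otherwise rank above B, the subordination swaps them.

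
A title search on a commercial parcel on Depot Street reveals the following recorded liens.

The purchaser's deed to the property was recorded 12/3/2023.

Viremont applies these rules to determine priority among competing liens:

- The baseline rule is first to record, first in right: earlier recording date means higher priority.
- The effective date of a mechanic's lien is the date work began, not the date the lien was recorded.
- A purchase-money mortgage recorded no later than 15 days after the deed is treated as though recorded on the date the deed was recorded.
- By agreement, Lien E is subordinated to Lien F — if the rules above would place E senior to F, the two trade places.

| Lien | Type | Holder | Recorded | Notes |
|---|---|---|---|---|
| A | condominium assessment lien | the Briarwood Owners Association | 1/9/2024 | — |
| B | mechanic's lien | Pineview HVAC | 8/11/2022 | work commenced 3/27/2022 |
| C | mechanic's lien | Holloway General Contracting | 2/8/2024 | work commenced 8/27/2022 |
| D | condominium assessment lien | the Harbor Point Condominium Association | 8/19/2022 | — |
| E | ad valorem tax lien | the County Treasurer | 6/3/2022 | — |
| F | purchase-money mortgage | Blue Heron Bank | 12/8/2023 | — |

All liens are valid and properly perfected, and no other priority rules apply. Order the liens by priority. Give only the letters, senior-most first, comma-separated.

B, F, D, C, E, A

First, effective dates: B relates back to 3/27/2022 (work commenced); C is treated as recorded 8/27/2022, the work-commencement date; F's effective date is the deed date, 12/3/2023.
By effective date: B (3/27/2022), E (6/3/2022), D (8/19/2022), C (8/27/2022), F (12/3/2023), A (1/9/2024).
The subordination applies — E was senior to F — so E and F swap.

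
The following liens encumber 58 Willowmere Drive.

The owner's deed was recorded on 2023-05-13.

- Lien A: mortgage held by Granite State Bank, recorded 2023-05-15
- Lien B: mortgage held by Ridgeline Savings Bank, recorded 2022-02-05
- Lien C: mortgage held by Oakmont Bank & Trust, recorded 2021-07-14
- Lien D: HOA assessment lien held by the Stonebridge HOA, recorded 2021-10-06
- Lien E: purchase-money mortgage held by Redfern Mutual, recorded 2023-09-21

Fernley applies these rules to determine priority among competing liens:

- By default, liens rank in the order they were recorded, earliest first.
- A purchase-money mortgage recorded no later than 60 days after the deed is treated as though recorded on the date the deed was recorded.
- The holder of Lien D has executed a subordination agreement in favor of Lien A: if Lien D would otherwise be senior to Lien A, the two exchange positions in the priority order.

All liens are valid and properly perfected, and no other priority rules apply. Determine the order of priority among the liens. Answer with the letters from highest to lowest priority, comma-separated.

C, A, B, D, E

Adjusting effective dates: E missed the 60-day window (131 days after the deed), so its recording date stands.
By effective date, earliest first: C (2021-07-14), D (2021-10-06), B (2022-02-05), A (2023-05-15), E (2023-09-21).
D is senior to A before the subordination, so the two trade places.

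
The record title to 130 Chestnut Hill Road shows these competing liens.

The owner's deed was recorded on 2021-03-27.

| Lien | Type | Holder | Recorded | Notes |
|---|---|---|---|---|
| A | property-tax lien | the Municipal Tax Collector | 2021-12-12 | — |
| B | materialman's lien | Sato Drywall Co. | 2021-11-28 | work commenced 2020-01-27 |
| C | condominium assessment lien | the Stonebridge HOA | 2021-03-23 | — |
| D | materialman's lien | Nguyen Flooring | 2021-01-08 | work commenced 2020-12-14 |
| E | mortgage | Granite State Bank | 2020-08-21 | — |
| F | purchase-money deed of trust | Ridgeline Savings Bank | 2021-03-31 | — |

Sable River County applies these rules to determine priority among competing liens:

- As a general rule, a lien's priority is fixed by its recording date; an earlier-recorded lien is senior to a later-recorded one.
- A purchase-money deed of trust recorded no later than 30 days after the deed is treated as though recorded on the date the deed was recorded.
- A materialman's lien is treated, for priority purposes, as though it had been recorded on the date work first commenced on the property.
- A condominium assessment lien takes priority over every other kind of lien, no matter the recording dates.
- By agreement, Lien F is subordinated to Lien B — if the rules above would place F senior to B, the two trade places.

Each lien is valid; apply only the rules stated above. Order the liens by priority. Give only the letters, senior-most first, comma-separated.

C, B, E, D, F, A

Adjusting effective dates: B's effective date is 2020-01-27, when work began; D's effective date is 2020-12-14, when work began; F's effective date is the deed date, 2021-03-27.
C is a condominium assessment lien, so it outranks all other liens regardless of date.
Ordering the rest by effective date: B (2020-01-27), E (2020-08-21), D (2020-12-14), F (2021-03-27), A (2021-12-12).
F is already junior to B, so the subordination agreement changes nothing.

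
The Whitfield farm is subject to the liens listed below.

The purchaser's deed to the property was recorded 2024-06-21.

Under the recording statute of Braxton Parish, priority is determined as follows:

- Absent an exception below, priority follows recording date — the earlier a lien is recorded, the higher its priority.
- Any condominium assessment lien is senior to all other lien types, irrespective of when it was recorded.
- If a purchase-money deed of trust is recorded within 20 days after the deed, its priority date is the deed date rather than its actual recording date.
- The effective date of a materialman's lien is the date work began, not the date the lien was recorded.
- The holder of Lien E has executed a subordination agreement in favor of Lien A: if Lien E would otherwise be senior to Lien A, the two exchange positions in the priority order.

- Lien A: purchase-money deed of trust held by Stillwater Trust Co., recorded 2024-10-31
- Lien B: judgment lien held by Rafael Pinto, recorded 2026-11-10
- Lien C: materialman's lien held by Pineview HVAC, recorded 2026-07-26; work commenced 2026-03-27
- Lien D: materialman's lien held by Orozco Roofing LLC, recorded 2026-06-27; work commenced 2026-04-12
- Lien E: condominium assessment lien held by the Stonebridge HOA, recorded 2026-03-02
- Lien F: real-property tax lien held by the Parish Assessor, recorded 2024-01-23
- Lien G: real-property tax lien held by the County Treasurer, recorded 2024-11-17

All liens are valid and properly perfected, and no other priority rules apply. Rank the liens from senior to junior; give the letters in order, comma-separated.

Effective dates: A missed the 20-day window (132 days after the deed), so its recording date stands; C is treated as recorded 2026-03-27, the work-commencement date; D relates back to 2026-04-12 (work commenced).
E is a condominium assessment lien, so it outranks all other liens regardless of date.
Ordering the rest by effective date: F (2024-01-23), A (2024-10-31), G (2024-11-17), C (2026-03-27), D (2026-04-12), B (2026-11-10).
E would otherwise be senior to A, so under the subordination agreement E and A exchange positions.

A, F, E, G, C, D, B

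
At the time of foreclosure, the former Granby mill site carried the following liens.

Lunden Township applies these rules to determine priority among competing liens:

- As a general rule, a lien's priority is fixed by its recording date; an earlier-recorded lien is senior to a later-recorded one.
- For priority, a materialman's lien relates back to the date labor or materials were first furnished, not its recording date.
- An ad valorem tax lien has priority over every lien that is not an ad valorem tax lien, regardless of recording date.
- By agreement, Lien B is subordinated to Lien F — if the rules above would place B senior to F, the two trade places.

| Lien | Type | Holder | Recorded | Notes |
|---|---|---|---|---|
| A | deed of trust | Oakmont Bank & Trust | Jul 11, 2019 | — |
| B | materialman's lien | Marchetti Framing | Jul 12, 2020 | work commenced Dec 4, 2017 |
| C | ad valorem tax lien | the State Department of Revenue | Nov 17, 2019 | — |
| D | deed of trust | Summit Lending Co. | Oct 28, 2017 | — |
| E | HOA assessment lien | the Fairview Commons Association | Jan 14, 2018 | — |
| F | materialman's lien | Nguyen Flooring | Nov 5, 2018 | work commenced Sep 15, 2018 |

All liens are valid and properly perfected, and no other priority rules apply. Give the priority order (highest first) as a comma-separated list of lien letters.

Effective dates: B is treated as recorded Dec 4, 2017, the work-commencement date; F relates back to Sep 15, 2018 (work commenced).
C is an ad valorem tax lien, so it outranks all other liens regardless of date.
Remaining liens by effective date: D (Oct 28, 2017), B (Dec 4, 2017), E (Jan 14, 2018), F (Sep 15, 2018), A (Jul 11, 2019).
The subordination applies — B was senior to F — so B and F swap.

C, D, F, E, B, A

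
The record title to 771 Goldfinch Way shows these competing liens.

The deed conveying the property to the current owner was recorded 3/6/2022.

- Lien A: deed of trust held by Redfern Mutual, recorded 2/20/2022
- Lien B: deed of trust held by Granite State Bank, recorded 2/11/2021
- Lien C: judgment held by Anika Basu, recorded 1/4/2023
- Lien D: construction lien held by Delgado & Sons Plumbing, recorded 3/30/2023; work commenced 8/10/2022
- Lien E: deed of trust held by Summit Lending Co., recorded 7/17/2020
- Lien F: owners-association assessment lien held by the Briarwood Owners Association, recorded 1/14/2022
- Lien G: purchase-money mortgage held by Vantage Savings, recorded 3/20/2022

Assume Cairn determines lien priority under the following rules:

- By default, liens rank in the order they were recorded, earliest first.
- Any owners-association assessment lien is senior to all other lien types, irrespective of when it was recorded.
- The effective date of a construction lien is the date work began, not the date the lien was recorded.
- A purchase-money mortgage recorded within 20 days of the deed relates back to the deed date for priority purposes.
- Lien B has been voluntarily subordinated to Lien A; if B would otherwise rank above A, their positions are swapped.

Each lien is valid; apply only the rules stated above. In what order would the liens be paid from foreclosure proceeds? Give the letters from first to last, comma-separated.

F, E, A, B, G, D, C

First, effective dates: D's effective date is 8/10/2022, when work began; G was recorded within the 20-day window, so its effective date is the deed date 3/6/2022.
F is an owners-association assessment lien, so it outranks all other liens regardless of date.
The other liens, earliest effective date first: E (7/17/2020), B (2/11/2021), A (2/20/2022), G (3/6/2022), D (8/10/2022), C (1/4/2023).
The subordination applies — B was senior to A — so B and A swap.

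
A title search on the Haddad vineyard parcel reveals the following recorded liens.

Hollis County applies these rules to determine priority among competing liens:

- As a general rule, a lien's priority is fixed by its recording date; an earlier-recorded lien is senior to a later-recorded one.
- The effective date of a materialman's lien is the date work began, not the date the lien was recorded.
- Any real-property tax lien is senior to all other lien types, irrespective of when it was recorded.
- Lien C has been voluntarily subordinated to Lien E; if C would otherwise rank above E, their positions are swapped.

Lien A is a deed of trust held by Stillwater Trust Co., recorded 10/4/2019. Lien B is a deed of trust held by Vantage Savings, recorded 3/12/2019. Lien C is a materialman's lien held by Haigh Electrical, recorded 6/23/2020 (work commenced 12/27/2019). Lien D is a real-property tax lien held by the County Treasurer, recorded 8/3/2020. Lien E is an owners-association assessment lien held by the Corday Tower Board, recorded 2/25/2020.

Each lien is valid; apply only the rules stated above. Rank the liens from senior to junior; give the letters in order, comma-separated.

D, B, A, E, C

First, effective dates: C is treated as recorded 12/27/2019, the work-commencement date.
D is a real-property tax lien and takes priority over every other lien.
Remaining liens by effective date: B (3/12/2019), A (10/4/2019), C (12/27/2019), E (2/25/2020).
The subordination applies — C was senior to E — so C and E swap.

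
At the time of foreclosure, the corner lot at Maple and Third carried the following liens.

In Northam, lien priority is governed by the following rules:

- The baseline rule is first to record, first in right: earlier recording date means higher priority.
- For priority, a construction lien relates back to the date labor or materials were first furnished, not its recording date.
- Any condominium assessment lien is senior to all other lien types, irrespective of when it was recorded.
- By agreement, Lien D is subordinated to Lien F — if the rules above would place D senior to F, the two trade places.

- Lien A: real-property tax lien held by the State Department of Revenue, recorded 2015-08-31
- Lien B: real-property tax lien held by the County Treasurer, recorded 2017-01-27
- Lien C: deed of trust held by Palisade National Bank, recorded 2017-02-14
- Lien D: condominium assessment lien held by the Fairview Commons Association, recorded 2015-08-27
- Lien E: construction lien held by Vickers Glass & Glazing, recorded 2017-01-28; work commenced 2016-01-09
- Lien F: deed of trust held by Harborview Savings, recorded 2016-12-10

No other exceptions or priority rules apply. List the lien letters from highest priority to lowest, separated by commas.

Effective dates after the stated exceptions: E's effective date is 2016-01-09, when work began.
D is a condominium assessment lien, so it outranks all other liens regardless of date.
The other liens, earliest effective date first: A (2015-08-31), E (2016-01-09), F (2016-12-10), B (2017-01-27), C (2017-02-14).
D would otherwise be senior to F, so under the subordination agreement D and F exchange positions.

F, A, E, D, B, C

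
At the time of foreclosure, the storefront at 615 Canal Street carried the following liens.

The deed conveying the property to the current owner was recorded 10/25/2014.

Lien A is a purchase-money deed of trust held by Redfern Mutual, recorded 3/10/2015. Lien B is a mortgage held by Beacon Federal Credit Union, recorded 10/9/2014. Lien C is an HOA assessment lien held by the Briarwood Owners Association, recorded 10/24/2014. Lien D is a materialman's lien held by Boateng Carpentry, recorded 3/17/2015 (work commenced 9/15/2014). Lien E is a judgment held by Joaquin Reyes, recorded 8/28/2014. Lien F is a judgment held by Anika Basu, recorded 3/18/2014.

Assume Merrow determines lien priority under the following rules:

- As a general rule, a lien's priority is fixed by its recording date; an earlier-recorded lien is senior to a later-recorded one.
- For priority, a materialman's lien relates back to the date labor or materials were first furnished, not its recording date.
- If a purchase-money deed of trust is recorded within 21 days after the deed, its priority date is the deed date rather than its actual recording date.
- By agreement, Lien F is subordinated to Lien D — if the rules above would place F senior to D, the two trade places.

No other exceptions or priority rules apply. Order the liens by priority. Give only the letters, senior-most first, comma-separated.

Adjusting effective dates: A was recorded 136 days after the deed — beyond 21 days — so no relation-back applies; D's effective date is 9/15/2014, when work began.
By effective date: F (3/18/2014), E (8/28/2014), D (9/15/2014), B (10/9/2014), C (10/24/2014), A (3/10/2015).
F would otherwise be senior to D, so under the subordination agreement F and D exchange positions.

D, E, F, B, C, A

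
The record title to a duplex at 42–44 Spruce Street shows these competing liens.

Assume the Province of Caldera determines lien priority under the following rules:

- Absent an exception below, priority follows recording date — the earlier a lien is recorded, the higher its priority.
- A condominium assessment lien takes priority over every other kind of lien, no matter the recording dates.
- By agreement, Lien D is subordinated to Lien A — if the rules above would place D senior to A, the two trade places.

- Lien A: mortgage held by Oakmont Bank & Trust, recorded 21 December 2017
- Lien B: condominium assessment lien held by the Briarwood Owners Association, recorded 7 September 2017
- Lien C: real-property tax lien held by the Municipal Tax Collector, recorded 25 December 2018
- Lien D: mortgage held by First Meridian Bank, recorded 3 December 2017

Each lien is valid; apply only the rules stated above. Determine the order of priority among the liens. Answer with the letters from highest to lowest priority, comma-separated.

B, A, D, C

B, as a condominium assessment lien, has superpriority and ranks first.
The other liens, earliest effective date first: D (3 December 2017), A (21 December 2017), C (25 December 2018).
The subordination applies — D was senior to A — so D and A swap.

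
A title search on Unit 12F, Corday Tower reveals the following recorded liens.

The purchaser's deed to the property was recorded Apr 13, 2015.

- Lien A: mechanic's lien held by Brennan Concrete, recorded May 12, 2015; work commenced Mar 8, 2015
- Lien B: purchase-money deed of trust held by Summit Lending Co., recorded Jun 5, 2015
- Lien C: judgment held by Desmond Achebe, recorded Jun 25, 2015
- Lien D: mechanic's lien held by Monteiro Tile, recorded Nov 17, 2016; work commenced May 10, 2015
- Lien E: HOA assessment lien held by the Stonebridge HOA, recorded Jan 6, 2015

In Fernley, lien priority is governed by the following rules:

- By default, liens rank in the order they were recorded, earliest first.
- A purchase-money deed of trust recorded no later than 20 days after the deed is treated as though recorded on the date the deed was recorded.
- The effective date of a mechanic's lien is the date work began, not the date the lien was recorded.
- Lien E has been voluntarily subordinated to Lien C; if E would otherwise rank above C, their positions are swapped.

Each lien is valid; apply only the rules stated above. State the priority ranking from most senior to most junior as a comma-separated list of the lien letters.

C, A, D, B, E

First, effective dates: A's effective date is Mar 8, 2015, when work began; B missed the 20-day window (53 days after the deed), so its recording date stands; D relates back to May 10, 2015 (work commenced).
By effective date, earliest first: E (Jan 6, 2015), A (Mar 8, 2015), D (May 10, 2015), B (Jun 5, 2015), C (Jun 25, 2015).
E would otherwise be senior to C, so under the subordination agreement E and C exchange positions.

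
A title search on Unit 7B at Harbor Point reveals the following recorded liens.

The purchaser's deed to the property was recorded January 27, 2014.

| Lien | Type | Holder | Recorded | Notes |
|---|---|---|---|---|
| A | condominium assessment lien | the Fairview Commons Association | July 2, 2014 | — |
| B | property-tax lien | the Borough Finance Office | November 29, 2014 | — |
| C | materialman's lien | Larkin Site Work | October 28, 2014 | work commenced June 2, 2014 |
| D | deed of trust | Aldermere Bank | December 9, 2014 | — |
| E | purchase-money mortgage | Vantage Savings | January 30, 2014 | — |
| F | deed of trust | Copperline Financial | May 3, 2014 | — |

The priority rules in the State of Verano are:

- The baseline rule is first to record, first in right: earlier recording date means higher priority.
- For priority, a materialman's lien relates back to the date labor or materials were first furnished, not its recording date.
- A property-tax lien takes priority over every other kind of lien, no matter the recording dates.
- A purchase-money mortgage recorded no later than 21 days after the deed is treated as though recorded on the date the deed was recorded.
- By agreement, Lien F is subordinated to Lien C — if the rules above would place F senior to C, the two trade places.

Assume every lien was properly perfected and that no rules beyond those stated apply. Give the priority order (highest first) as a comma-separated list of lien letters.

Effective dates: C's effective date is June 2, 2014, when work began; E was recorded within the 21-day window, so its effective date is the deed date January 27, 2014.
B, as a property-tax lien, has superpriority and ranks first.
Remaining liens by effective date: E (January 27, 2014), F (May 3, 2014), C (June 2, 2014), A (July 2, 2014), D (December 9, 2014).
Because F would otherwise rank above C, the subordination swaps them.

B, E, C, F, A, D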